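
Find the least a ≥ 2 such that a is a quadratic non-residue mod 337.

5

(2/337) = +1, so 2 is a residue.
(3/337) = +1, so 3 is a residue.
(4/337) = +1, so 4 is a residue.
(5/337) = −1, so 5 is the smallest positive non-residue mod 337.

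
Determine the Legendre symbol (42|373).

-1

Pull out 2: since 373 ≡ 5 (mod 8), (2/373) = -1.
Reciprocity: 21 ≡ 1 and 373 ≡ 1 (mod 4), so (21/373) = +(373/21).
Reduce top mod 21: now compute (16/21).
Pull out 2^4: since 21 ≡ 5 (mod 8), (2/21) = -1, so (2/21)^4 = +1.
Reached (1/21) = 1. Collecting the sign flips along the way, the symbol is -1.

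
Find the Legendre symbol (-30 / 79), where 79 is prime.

1

Euler's criterion: (-30/79) ≡ 49^39 (mod 79).
49^2 ≡ 31 (mod 79)
49^4 ≡ 13 (mod 79)
49^8 ≡ 11 (mod 79)
49^16 ≡ 42 (mod 79)
49^32 ≡ 26 (mod 79)
49^39 = 49^(32+4+2+1) ≡ 1 (mod 79).
Result is 1, so (-30/79) = 1.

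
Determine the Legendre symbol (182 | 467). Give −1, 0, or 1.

Pull out 2: since 467 ≡ 3 (mod 8), (2/467) = -1.
Reciprocity: 91 ≡ 3 and 467 ≡ 3 (mod 4), so (91/467) = −(467/91).
Reduce top mod 91: now compute (12/91).
Pull out 2^2: since 91 ≡ 3 (mod 8), (2/91) = -1, so (2/91)^2 = +1.
Reciprocity: 3 ≡ 3 and 91 ≡ 3 (mod 4), so (3/91) = −(91/3).
Reduce top mod 3: now compute (1/3).
Reached (1/3) = 1. Collecting the sign flips along the way, the symbol is -1.

-1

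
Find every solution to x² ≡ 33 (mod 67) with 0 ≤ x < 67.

Since 67 ≡ 3 (mod 4), a square root of 33 is 33^((67+1)/4) = 33^17 mod 67.
Repeated squaring: 33^2≡17, 33^4≡21, 33^8≡39, 33^16≡47 (mod 67).
33^17 = 33^(16+1) ≡ 10 (mod 67).
Check: 10² = 100 ≡ 33 (mod 67). The two roots are 10 and 57.

10, 57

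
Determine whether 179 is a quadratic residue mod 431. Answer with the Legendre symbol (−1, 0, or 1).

Reciprocity: 179 ≡ 3 and 431 ≡ 3 (mod 4), so (179/431) = −(431/179).
Reduce top mod 179: now compute (73/179).
Reciprocity: 73 ≡ 1 and 179 ≡ 3 (mod 4), so (73/179) = +(179/73).
Reduce top mod 73: now compute (33/73).
Reciprocity: 33 ≡ 1 and 73 ≡ 1 (mod 4), so (33/73) = +(73/33).
Reduce top mod 33: now compute (7/33).
Reciprocity: 7 ≡ 3 and 33 ≡ 1 (mod 4), so (7/33) = +(33/7).
Reduce top mod 7: now compute (5/7).
Reciprocity: 5 ≡ 1 and 7 ≡ 3 (mod 4), so (5/7) = +(7/5).
Reduce top mod 5: now compute (2/5).
Pull out 2: since 5 ≡ 5 (mod 8), (2/5) = -1.
Reached (1/5) = 1. Collecting the sign flips along the way, the symbol is +1.

1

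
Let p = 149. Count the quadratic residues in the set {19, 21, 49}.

(19/149) = +1 → QR.
(21/149) = -1 → non-residue.
(49/149) = +1 → QR.
Total quadratic residues among the 3: 2.

2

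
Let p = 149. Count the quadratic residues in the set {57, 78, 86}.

1

(57/149) = -1 → non-residue.
(78/149) = -1 → non-residue.
(86/149) = +1 → QR.
Total quadratic residues among the 3: 1.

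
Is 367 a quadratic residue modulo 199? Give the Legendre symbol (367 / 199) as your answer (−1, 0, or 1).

-1

First reduce: 367 ≡ 168 (mod 199).
Pull out 2^3: since 199 ≡ 7 (mod 8), (2/199) = +1, so (2/199)^3 = +1.
Reciprocity: 21 ≡ 1 and 199 ≡ 3 (mod 4), so (21/199) = +(199/21).
Reduce top mod 21: now compute (10/21).
Pull out 2: since 21 ≡ 5 (mod 8), (2/21) = -1.
Reciprocity: 5 ≡ 1 and 21 ≡ 1 (mod 4), so (5/21) = +(21/5).
Reduce top mod 5: now compute (1/5).
Reached (1/5) = 1. Collecting the sign flips along the way, the symbol is -1.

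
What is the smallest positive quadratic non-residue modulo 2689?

(2/2689) = +1, so 2 is a residue.
(3/2689) = +1, so 3 is a residue.
(4/2689) = +1, so 4 is a residue.
(5/2689) = +1, so 5 is a residue.
(6/2689) = +1, so 6 is a residue.
(7/2689) = +1, so 7 is a residue.
(8/2689) = +1, so 8 is a residue.
(9/2689) = +1, so 9 is a residue.
(10/2689) = +1, so 10 is a residue.
(11/2689) = +1, so 11 is a residue.
(12/2689) = +1, so 12 is a residue.
(13/2689) = −1, so 13 is the smallest positive non-residue mod 2689.

13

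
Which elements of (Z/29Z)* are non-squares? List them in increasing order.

Square k = 1,…,14 (k and 29−k give the same square):
1²=1, 2²=4, 3²=9, 4²=16, 5²=25, 6²≡7, 7²≡20, 8²≡6, 9²≡23, 10²≡13, 11²≡5, 12²≡28, 13²≡24, 14²≡22 (mod 29).
The residues are {1, 4, 5, 6, 7, 9, 13, 16, 20, 22, 23, 24, 25, 28}; the non-residues are the remaining 14 nonzero classes.

2 3 8 10 11 12 14 15 17 18 19 21 26 27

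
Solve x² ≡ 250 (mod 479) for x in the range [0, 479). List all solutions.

27, 452

Since 479 ≡ 3 (mod 4), a square root of 250 is 250^((479+1)/4) = 250^120 mod 479.
Repeated squaring: 250^2≡230, 250^4≡210, 250^8≡32, 250^16≡66, 250^32≡45, 250^64≡109 (mod 479).
250^120 = 250^(64+32+16+8) ≡ 27 (mod 479).
Check: 27² = 729 ≡ 250 (mod 479). The two roots are 27 and 452.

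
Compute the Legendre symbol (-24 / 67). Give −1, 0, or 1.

First reduce: -24 ≡ 43 (mod 67).
Reciprocity: 43 ≡ 3 and 67 ≡ 3 (mod 4), so (43/67) = −(67/43).
Reduce top mod 43: now compute (24/43).
Pull out 2^3: since 43 ≡ 3 (mod 8), (2/43) = -1, so (2/43)^3 = -1.
Reciprocity: 3 ≡ 3 and 43 ≡ 3 (mod 4), so (3/43) = −(43/3).
Reduce top mod 3: now compute (1/3).
Reached (1/3) = 1. Collecting the sign flips along the way, the symbol is -1.

-1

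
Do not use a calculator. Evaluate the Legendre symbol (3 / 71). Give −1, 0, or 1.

1

Euler's criterion: (3/71) ≡ 3^35 (mod 71).
3^2 ≡ 9 (mod 71)
3^4 ≡ 10 (mod 71)
3^8 ≡ 29 (mod 71)
3^16 ≡ 60 (mod 71)
3^32 ≡ 50 (mod 71)
3^35 = 3^(32+2+1) ≡ 1 (mod 71).
Result is 1, so (3/71) = 1.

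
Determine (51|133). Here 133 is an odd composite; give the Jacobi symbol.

-1

Reciprocity: 51 ≡ 3 and 133 ≡ 1 (mod 4), so (51/133) = +(133/51).
Reduce top mod 51: now compute (31/51).
Reciprocity: 31 ≡ 3 and 51 ≡ 3 (mod 4), so (31/51) = −(51/31).
Reduce top mod 31: now compute (20/31).
Pull out 2^2: since 31 ≡ 7 (mod 8), (2/31) = +1, so (2/31)^2 = +1.
Reciprocity: 5 ≡ 1 and 31 ≡ 3 (mod 4), so (5/31) = +(31/5).
Reduce top mod 5: now compute (1/5).
Reached (1/5) = 1. Collecting the sign flips along the way, the symbol is -1.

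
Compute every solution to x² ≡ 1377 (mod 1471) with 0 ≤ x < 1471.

Since 1471 ≡ 3 (mod 4), a square root of 1377 is 1377^((1471+1)/4) = 1377^368 mod 1471.
Repeated squaring: 1377^2≡10, 1377^4≡100, 1377^8≡1174, 1377^16≡1420, 1377^32≡1130, 1377^64≡72, 1377^128≡771, 1377^256≡157 (mod 1471).
1377^368 = 1377^(256+64+32+16) ≡ 482 (mod 1471).
Check: 482² = 232324 ≡ 1377 (mod 1471). The two roots are 482 and 989.

482, 989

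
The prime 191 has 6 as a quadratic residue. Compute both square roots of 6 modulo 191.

31, 160

Since 191 ≡ 3 (mod 4), a square root of 6 is 6^((191+1)/4) = 6^48 mod 191.
Repeated squaring: 6^2≡36, 6^4≡150, 6^8≡153, 6^16≡107, 6^32≡180 (mod 191).
6^48 = 6^(32+16) ≡ 160 (mod 191).
Check: 160² = 25600 ≡ 6 (mod 191). The two roots are 31 and 160.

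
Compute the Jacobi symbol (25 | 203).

Reciprocity: 25 ≡ 1 and 203 ≡ 3 (mod 4), so (25/203) = +(203/25).
Reduce top mod 25: now compute (3/25).
Reciprocity: 3 ≡ 3 and 25 ≡ 1 (mod 4), so (3/25) = +(25/3).
Reduce top mod 3: now compute (1/3).
Reached (1/3) = 1. Collecting the sign flips along the way, the symbol is +1.

1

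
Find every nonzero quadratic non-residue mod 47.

5, 10, 11, 13, 15, 19, 20, 22, 23, 26, 29, 30, 31, 33, 35, 38, 39, 40, 41, 43, 44, 45, 46

Square k = 1,…,23 (k and 47−k give the same square):
1²=1, 2²=4, 3²=9, 4²=16, 5²=25, 6²=36, 7²≡2, 8²≡17, 9²≡34, 10²≡6, 11²≡27, 12²≡3, 13²≡28, 14²≡8, 15²≡37, 16²≡21, 17²≡7, 18²≡42, 19²≡32, 20²≡24, 21²≡18, 22²≡14, 23²≡12 (mod 47).
The residues are {1, 2, 3, 4, 6, 7, 8, 9, 12, 14, 16, 17, 18, 21, 24, 25, 27, 28, 32, 34, 36, 37, 42}; the non-residues are the remaining 23 nonzero classes.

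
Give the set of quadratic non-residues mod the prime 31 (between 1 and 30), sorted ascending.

3 6 11 12 13 15 17 21 22 23 24 26 27 29 30

Square k = 1,…,15 (k and 31−k give the same square):
1²=1, 2²=4, 3²=9, 4²=16, 5²=25, 6²≡5, 7²≡18, 8²≡2, 9²≡19, 10²≡7, 11²≡28, 12²≡20, 13²≡14, 14²≡10, 15²≡8 (mod 31).
The residues are {1, 2, 4, 5, 7, 8, 9, 10, 14, 16, 18, 19, 20, 25, 28}; the non-residues are the remaining 15 nonzero classes.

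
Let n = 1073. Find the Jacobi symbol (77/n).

Reciprocity: 77 ≡ 1 and 1073 ≡ 1 (mod 4), so (77/1073) = +(1073/77).
Reduce top mod 77: now compute (72/77).
Pull out 2^3: since 77 ≡ 5 (mod 8), (2/77) = -1, so (2/77)^3 = -1.
Reciprocity: 9 ≡ 1 and 77 ≡ 1 (mod 4), so (9/77) = +(77/9).
Reduce top mod 9: now compute (5/9).
Reciprocity: 5 ≡ 1 and 9 ≡ 1 (mod 4), so (5/9) = +(9/5).
Reduce top mod 5: now compute (4/5).
Pull out 2^2: since 5 ≡ 5 (mod 8), (2/5) = -1, so (2/5)^2 = +1.
Reached (1/5) = 1. Collecting the sign flips along the way, the symbol is -1.

-1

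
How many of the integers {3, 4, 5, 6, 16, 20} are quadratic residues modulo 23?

(3/23) = +1 → QR.
(4/23) = +1 → QR.
(5/23) = -1 → non-residue.
(6/23) = +1 → QR.
(16/23) = +1 → QR.
(20/23) = -1 → non-residue.
Total quadratic residues among the 6: 4.

4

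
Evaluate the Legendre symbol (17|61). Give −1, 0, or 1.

Euler's criterion: (17/61) ≡ 17^30 (mod 61).
17^2 ≡ 45 (mod 61)
17^4 ≡ 12 (mod 61)
17^8 ≡ 22 (mod 61)
17^16 ≡ 57 (mod 61)
17^30 = 17^(16+8+4+2) ≡ 60 (mod 61).
Result is 60 ≡ −1, so (17/61) = −1.

-1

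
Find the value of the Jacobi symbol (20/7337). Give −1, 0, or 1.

Pull out 2^2: since 7337 ≡ 1 (mod 8), (2/7337) = +1, so (2/7337)^2 = +1.
Reciprocity: 5 ≡ 1 and 7337 ≡ 1 (mod 4), so (5/7337) = +(7337/5).
Reduce top mod 5: now compute (2/5).
Pull out 2: since 5 ≡ 5 (mod 8), (2/5) = -1.
Reached (1/5) = 1. Collecting the sign flips along the way, the symbol is -1.

-1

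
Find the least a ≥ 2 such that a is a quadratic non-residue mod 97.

(2/97) = +1, so 2 is a residue.
(3/97) = +1, so 3 is a residue.
(4/97) = +1, so 4 is a residue.
(5/97) = −1, so 5 is the smallest positive non-residue mod 97.

5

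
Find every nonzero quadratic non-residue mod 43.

Square k = 1,…,21 (k and 43−k give the same square):
1²=1, 2²=4, 3²=9, 4²=16, 5²=25, 6²=36, 7²≡6, 8²≡21, 9²≡38, 10²≡14, 11²≡35, 12²≡15, 13²≡40, 14²≡24, 15²≡10, 16²≡41, 17²≡31, 18²≡23, 19²≡17, 20²≡13, 21²≡11 (mod 43).
The residues are {1, 4, 6, 9, 10, 11, 13, 14, 15, 16, 17, 21, 23, 24, 25, 31, 35, 36, 38, 40, 41}; the non-residues are the remaining 21 nonzero classes.

2, 3, 5, 7, 8, 12, 18, 19, 20, 22, 26, 27, 28, 29, 30, 32, 33, 34, 37, 39, 42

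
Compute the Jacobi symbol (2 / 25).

Pull out 2: since 25 ≡ 1 (mod 8), (2/25) = +1.
Reached (1/25) = 1. Collecting the sign flips along the way, the symbol is +1.

1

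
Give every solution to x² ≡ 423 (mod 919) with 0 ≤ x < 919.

358, 561

Since 919 ≡ 3 (mod 4), a square root of 423 is 423^((919+1)/4) = 423^230 mod 919.
Repeated squaring: 423^2≡643, 423^4≡818, 423^8≡92, 423^16≡193, 423^32≡489, 423^64≡181, 423^128≡596 (mod 919).
423^230 = 423^(128+64+32+4+2) ≡ 358 (mod 919).
Check: 358² = 128164 ≡ 423 (mod 919). The two roots are 358 and 561.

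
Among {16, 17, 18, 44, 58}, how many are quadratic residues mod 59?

2

(16/59) = +1 → QR.
(17/59) = +1 → QR.
(18/59) = -1 → non-residue.
(44/59) = -1 → non-residue.
(58/59) = -1 → non-residue.
Total quadratic residues among the 5: 2.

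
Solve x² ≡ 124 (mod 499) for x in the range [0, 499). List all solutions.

Since 499 ≡ 3 (mod 4), a square root of 124 is 124^((499+1)/4) = 124^125 mod 499.
Repeated squaring: 124^2≡406, 124^4≡166, 124^8≡111, 124^16≡345, 124^32≡263, 124^64≡307 (mod 499).
124^125 = 124^(64+32+16+8+4+1) ≡ 110 (mod 499).
Check: 110² = 12100 ≡ 124 (mod 499). The two roots are 110 and 389.

110, 389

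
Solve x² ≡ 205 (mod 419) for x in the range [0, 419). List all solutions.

Since 419 ≡ 3 (mod 4), a square root of 205 is 205^((419+1)/4) = 205^105 mod 419.
Repeated squaring: 205^2≡125, 205^4≡122, 205^8≡219, 205^16≡195, 205^32≡315, 205^64≡341 (mod 419).
205^105 = 205^(64+32+8+1) ≡ 144 (mod 419).
Check: 144² = 20736 ≡ 205 (mod 419). The two roots are 144 and 275.

144, 275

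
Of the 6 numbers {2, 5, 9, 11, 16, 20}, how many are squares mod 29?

(2/29) = -1 → non-residue.
(5/29) = +1 → QR.
(9/29) = +1 → QR.
(11/29) = -1 → non-residue.
(16/29) = +1 → QR.
(20/29) = +1 → QR.
Total quadratic residues among the 6: 4.

4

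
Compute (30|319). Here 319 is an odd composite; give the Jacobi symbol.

Pull out 2: since 319 ≡ 7 (mod 8), (2/319) = +1.
Reciprocity: 15 ≡ 3 and 319 ≡ 3 (mod 4), so (15/319) = −(319/15).
Reduce top mod 15: now compute (4/15).
Pull out 2^2: since 15 ≡ 7 (mod 8), (2/15) = +1, so (2/15)^2 = +1.
Reached (1/15) = 1. Collecting the sign flips along the way, the symbol is -1.

-1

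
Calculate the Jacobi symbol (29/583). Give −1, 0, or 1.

Reciprocity: 29 ≡ 1 and 583 ≡ 3 (mod 4), so (29/583) = +(583/29).
Reduce top mod 29: now compute (3/29).
Reciprocity: 3 ≡ 3 and 29 ≡ 1 (mod 4), so (3/29) = +(29/3).
Reduce top mod 3: now compute (2/3).
Pull out 2: since 3 ≡ 3 (mod 8), (2/3) = -1.
Reached (1/3) = 1. Collecting the sign flips along the way, the symbol is -1.

-1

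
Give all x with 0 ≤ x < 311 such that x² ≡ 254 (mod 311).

Since 311 ≡ 3 (mod 4), a square root of 254 is 254^((311+1)/4) = 254^78 mod 311.
Repeated squaring: 254^2≡139, 254^4≡39, 254^8≡277, 254^16≡223, 254^32≡280, 254^64≡28 (mod 311).
254^78 = 254^(64+8+4+2) ≡ 253 (mod 311).
Check: 253² = 64009 ≡ 254 (mod 311). The two roots are 58 and 253.

58, 253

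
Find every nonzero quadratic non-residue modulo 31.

3 6 11 12 13 15 17 21 22 23 24 26 27 29 30

Square k = 1,…,15 (k and 31−k give the same square):
1²=1, 2²=4, 3²=9, 4²=16, 5²=25, 6²≡5, 7²≡18, 8²≡2, 9²≡19, 10²≡7, 11²≡28, 12²≡20, 13²≡14, 14²≡10, 15²≡8 (mod 31).
The residues are {1, 2, 4, 5, 7, 8, 9, 10, 14, 16, 18, 19, 20, 25, 28}; the non-residues are the remaining 15 nonzero classes.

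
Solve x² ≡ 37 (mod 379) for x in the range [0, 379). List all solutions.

Since 379 ≡ 3 (mod 4), a square root of 37 is 37^((379+1)/4) = 37^95 mod 379.
Repeated squaring: 37^2≡232, 37^4≡6, 37^8≡36, 37^16≡159, 37^32≡267, 37^64≡37 (mod 379).
37^95 = 37^(64+16+8+4+2+1) ≡ 267 (mod 379).
Check: 267² = 71289 ≡ 37 (mod 379). The two roots are 112 and 267.

112, 267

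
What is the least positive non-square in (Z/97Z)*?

(2/97) = +1, so 2 is a residue.
(3/97) = +1, so 3 is a residue.
(4/97) = +1, so 4 is a residue.
(5/97) = −1, so 5 is the smallest positive non-residue mod 97.

5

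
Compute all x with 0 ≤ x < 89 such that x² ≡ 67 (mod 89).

89 ≡ 1 (mod 4), so we find a root by search.
Trying successive values, 44² = 1936 ≡ 67 (mod 89). The other root is 89 − 44 = 45.

44, 45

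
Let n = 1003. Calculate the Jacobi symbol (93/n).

-1

Reciprocity: 93 ≡ 1 and 1003 ≡ 3 (mod 4), so (93/1003) = +(1003/93).
Reduce top mod 93: now compute (73/93).
Reciprocity: 73 ≡ 1 and 93 ≡ 1 (mod 4), so (73/93) = +(93/73).
Reduce top mod 73: now compute (20/73).
Pull out 2^2: since 73 ≡ 1 (mod 8), (2/73) = +1, so (2/73)^2 = +1.
Reciprocity: 5 ≡ 1 and 73 ≡ 1 (mod 4), so (5/73) = +(73/5).
Reduce top mod 5: now compute (3/5).
Reciprocity: 3 ≡ 3 and 5 ≡ 1 (mod 4), so (3/5) = +(5/3).
Reduce top mod 3: now compute (2/3).
Pull out 2: since 3 ≡ 3 (mod 8), (2/3) = -1.
Reached (1/3) = 1. Collecting the sign flips along the way, the symbol is -1.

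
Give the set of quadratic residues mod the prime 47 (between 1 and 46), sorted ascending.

1,2,3,4,6,7,8,9,12,14,16,17,18,21,24,25,27,28,32,34,36,37,42

Square k = 1,…,23 (k and 47−k give the same square):
1²=1, 2²=4, 3²=9, 4²=16, 5²=25, 6²=36, 7²≡2, 8²≡17, 9²≡34, 10²≡6, 11²≡27, 12²≡3, 13²≡28, 14²≡8, 15²≡37, 16²≡21, 17²≡7, 18²≡42, 19²≡32, 20²≡24, 21²≡18, 22²≡14, 23²≡12 (mod 47).
So the quadratic residues mod 47 are {1, 2, 3, 4, 6, 7, 8, 9, 12, 14, 16, 17, 18, 21, 24, 25, 27, 28, 32, 34, 36, 37, 42}.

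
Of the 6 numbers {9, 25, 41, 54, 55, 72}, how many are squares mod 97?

4

(9/97) = +1 → QR.
(25/97) = +1 → QR.
(41/97) = -1 → non-residue.
(54/97) = +1 → QR.
(55/97) = -1 → non-residue.
(72/97) = +1 → QR.
Total quadratic residues among the 6: 4.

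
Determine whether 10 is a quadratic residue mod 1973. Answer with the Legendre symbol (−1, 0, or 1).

Pull out 2: since 1973 ≡ 5 (mod 8), (2/1973) = -1.
Reciprocity: 5 ≡ 1 and 1973 ≡ 1 (mod 4), so (5/1973) = +(1973/5).
Reduce top mod 5: now compute (3/5).
Reciprocity: 3 ≡ 3 and 5 ≡ 1 (mod 4), so (3/5) = +(5/3).
Reduce top mod 3: now compute (2/3).
Pull out 2: since 3 ≡ 3 (mod 8), (2/3) = -1.
Reached (1/3) = 1. Collecting the sign flips along the way, the symbol is +1.

1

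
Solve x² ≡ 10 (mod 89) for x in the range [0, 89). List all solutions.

89 ≡ 1 (mod 4), so we find a root by search.
Trying successive values, 30² = 900 ≡ 10 (mod 89). The other root is 89 − 30 = 59.

30, 59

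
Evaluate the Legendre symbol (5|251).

Reciprocity: 5 ≡ 1 and 251 ≡ 3 (mod 4), so (5/251) = +(251/5).
Reduce top mod 5: now compute (1/5).
Reached (1/5) = 1. Collecting the sign flips along the way, the symbol is +1.

1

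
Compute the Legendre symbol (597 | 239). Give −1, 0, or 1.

Euler's criterion: (597/239) ≡ 119^119 (mod 239).
119^2 ≡ 60 (mod 239)
119^4 ≡ 15 (mod 239)
119^8 ≡ 225 (mod 239)
119^16 ≡ 196 (mod 239)
119^32 ≡ 176 (mod 239)
119^64 ≡ 145 (mod 239)
119^119 = 119^(64+32+16+4+2+1) ≡ 238 (mod 239).
Result is 238 ≡ −1, so (597/239) = −1.

-1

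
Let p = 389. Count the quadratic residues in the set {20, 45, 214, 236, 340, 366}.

(20/389) = +1 → QR.
(45/389) = +1 → QR.
(214/389) = +1 → QR.
(236/389) = +1 → QR.
(340/389) = +1 → QR.
(366/389) = -1 → non-residue.
Total quadratic residues among the 6: 5.

5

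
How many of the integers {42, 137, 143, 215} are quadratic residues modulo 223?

(42/223) = -1 → non-residue.
(137/223) = -1 → non-residue.
(143/223) = +1 → QR.
(215/223) = -1 → non-residue.
Total quadratic residues among the 4: 1.

1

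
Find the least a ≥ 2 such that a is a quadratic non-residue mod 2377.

(2/2377) = +1, so 2 is a residue.
(3/2377) = +1, so 3 is a residue.
(4/2377) = +1, so 4 is a residue.
(5/2377) = −1, so 5 is the smallest positive non-residue mod 2377.

5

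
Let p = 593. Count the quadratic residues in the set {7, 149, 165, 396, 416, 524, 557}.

1

(7/593) = -1 → non-residue.
(149/593) = -1 → non-residue.
(165/593) = -1 → non-residue.
(396/593) = -1 → non-residue.
(416/593) = -1 → non-residue.
(524/593) = -1 → non-residue.
(557/593) = +1 → QR.
Total quadratic residues among the 7: 1.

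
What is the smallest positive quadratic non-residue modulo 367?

(2/367) = +1, so 2 is a residue.
(3/367) = −1, so 3 is the smallest positive non-residue mod 367.

3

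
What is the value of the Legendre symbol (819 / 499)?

Euler's criterion: (819/499) ≡ 320^249 (mod 499).
320^2 ≡ 105 (mod 499)
320^4 ≡ 47 (mod 499)
320^8 ≡ 213 (mod 499)
320^16 ≡ 459 (mod 499)
320^32 ≡ 103 (mod 499)
320^64 ≡ 130 (mod 499)
320^128 ≡ 433 (mod 499)
320^249 = 320^(128+64+32+16+8+1) ≡ 1 (mod 499).
Result is 1, so (819/499) = 1.

1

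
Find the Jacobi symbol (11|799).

Reciprocity: 11 ≡ 3 and 799 ≡ 3 (mod 4), so (11/799) = −(799/11).
Reduce top mod 11: now compute (7/11).
Reciprocity: 7 ≡ 3 and 11 ≡ 3 (mod 4), so (7/11) = −(11/7).
Reduce top mod 7: now compute (4/7).
Pull out 2^2: since 7 ≡ 7 (mod 8), (2/7) = +1, so (2/7)^2 = +1.
Reached (1/7) = 1. Collecting the sign flips along the way, the symbol is +1.

1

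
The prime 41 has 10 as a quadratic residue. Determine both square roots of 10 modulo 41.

41 ≡ 1 (mod 4), so we find a root by search.
Trying successive values, 16² = 256 ≡ 10 (mod 41). The other root is 41 − 16 = 25.

16, 25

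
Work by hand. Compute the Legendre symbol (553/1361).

Reciprocity: 553 ≡ 1 and 1361 ≡ 1 (mod 4), so (553/1361) = +(1361/553).
Reduce top mod 553: now compute (255/553).
Reciprocity: 255 ≡ 3 and 553 ≡ 1 (mod 4), so (255/553) = +(553/255).
Reduce top mod 255: now compute (43/255).
Reciprocity: 43 ≡ 3 and 255 ≡ 3 (mod 4), so (43/255) = −(255/43).
Reduce top mod 43: now compute (40/43).
Pull out 2^3: since 43 ≡ 3 (mod 8), (2/43) = -1, so (2/43)^3 = -1.
Reciprocity: 5 ≡ 1 and 43 ≡ 3 (mod 4), so (5/43) = +(43/5).
Reduce top mod 5: now compute (3/5).
Reciprocity: 3 ≡ 3 and 5 ≡ 1 (mod 4), so (3/5) = +(5/3).
Reduce top mod 3: now compute (2/3).
Pull out 2: since 3 ≡ 3 (mod 8), (2/3) = -1.
Reached (1/3) = 1. Collecting the sign flips along the way, the symbol is -1.

-1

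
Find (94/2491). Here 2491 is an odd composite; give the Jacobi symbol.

Pull out 2: since 2491 ≡ 3 (mod 8), (2/2491) = -1.
Reciprocity: 47 ≡ 3 and 2491 ≡ 3 (mod 4), so (47/2491) = −(2491/47).
Reduce top mod 47: now compute (0/47).
Top reduces to 0: gcd > 1, so the symbol is 0.

0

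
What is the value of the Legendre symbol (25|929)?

1

Euler's criterion: (25/929) ≡ 25^464 (mod 929).
25^2 ≡ 625 (mod 929)
25^4 ≡ 445 (mod 929)
25^8 ≡ 148 (mod 929)
25^16 ≡ 537 (mod 929)
25^32 ≡ 379 (mod 929)
25^64 ≡ 575 (mod 929)
25^128 ≡ 830 (mod 929)
25^256 ≡ 511 (mod 929)
25^464 = 25^(256+128+64+16) ≡ 1 (mod 929).
Result is 1, so (25/929) = 1.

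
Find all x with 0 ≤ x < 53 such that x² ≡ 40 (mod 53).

53 ≡ 1 (mod 4), so we find a root by search.
Trying successive values, 26² = 676 ≡ 40 (mod 53). The other root is 53 − 26 = 27.

26, 27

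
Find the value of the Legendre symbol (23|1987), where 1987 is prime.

-1

Reciprocity: 23 ≡ 3 and 1987 ≡ 3 (mod 4), so (23/1987) = −(1987/23).
Reduce top mod 23: now compute (9/23).
Reciprocity: 9 ≡ 1 and 23 ≡ 3 (mod 4), so (9/23) = +(23/9).
Reduce top mod 9: now compute (5/9).
Reciprocity: 5 ≡ 1 and 9 ≡ 1 (mod 4), so (5/9) = +(9/5).
Reduce top mod 5: now compute (4/5).
Pull out 2^2: since 5 ≡ 5 (mod 8), (2/5) = -1, so (2/5)^2 = +1.
Reached (1/5) = 1. Collecting the sign flips along the way, the symbol is -1.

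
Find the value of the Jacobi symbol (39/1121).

-1

Reciprocity: 39 ≡ 3 and 1121 ≡ 1 (mod 4), so (39/1121) = +(1121/39).
Reduce top mod 39: now compute (29/39).
Reciprocity: 29 ≡ 1 and 39 ≡ 3 (mod 4), so (29/39) = +(39/29).
Reduce top mod 29: now compute (10/29).
Pull out 2: since 29 ≡ 5 (mod 8), (2/29) = -1.
Reciprocity: 5 ≡ 1 and 29 ≡ 1 (mod 4), so (5/29) = +(29/5).
Reduce top mod 5: now compute (4/5).
Pull out 2^2: since 5 ≡ 5 (mod 8), (2/5) = -1, so (2/5)^2 = +1.
Reached (1/5) = 1. Collecting the sign flips along the way, the symbol is -1.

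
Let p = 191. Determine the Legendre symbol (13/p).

1

Reciprocity: 13 ≡ 1 and 191 ≡ 3 (mod 4), so (13/191) = +(191/13).
Reduce top mod 13: now compute (9/13).
Reciprocity: 9 ≡ 1 and 13 ≡ 1 (mod 4), so (9/13) = +(13/9).
Reduce top mod 9: now compute (4/9).
Pull out 2^2: since 9 ≡ 1 (mod 8), (2/9) = +1, so (2/9)^2 = +1.
Reached (1/9) = 1. Collecting the sign flips along the way, the symbol is +1.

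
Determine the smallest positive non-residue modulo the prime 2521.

11

(2/2521) = +1, so 2 is a residue.
(3/2521) = +1, so 3 is a residue.
(4/2521) = +1, so 4 is a residue.
(5/2521) = +1, so 5 is a residue.
(6/2521) = +1, so 6 is a residue.
(7/2521) = +1, so 7 is a residue.
(8/2521) = +1, so 8 is a residue.
(9/2521) = +1, so 9 is a residue.
(10/2521) = +1, so 10 is a residue.
(11/2521) = −1, so 11 is the smallest positive non-residue mod 2521.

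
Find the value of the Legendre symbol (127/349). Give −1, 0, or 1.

-1

Reciprocity: 127 ≡ 3 and 349 ≡ 1 (mod 4), so (127/349) = +(349/127).
Reduce top mod 127: now compute (95/127).
Reciprocity: 95 ≡ 3 and 127 ≡ 3 (mod 4), so (95/127) = −(127/95).
Reduce top mod 95: now compute (32/95).
Pull out 2^5: since 95 ≡ 7 (mod 8), (2/95) = +1, so (2/95)^5 = +1.
Reached (1/95) = 1. Collecting the sign flips along the way, the symbol is -1.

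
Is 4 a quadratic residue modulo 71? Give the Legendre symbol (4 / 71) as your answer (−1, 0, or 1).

Pull out 2^2: since 71 ≡ 7 (mod 8), (2/71) = +1, so (2/71)^2 = +1.
Reached (1/71) = 1. Collecting the sign flips along the way, the symbol is +1.

1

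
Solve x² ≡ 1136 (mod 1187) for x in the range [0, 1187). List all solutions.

Since 1187 ≡ 3 (mod 4), a square root of 1136 is 1136^((1187+1)/4) = 1136^297 mod 1187.
Repeated squaring: 1136^2≡227, 1136^4≡488, 1136^8≡744, 1136^16≡394, 1136^32≡926, 1136^64≡462, 1136^128≡971, 1136^256≡363 (mod 1187).
1136^297 = 1136^(256+32+8+1) ≡ 371 (mod 1187).
Check: 371² = 137641 ≡ 1136 (mod 1187). The two roots are 371 and 816.

371, 816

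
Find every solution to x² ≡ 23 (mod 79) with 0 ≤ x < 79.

Since 79 ≡ 3 (mod 4), a square root of 23 is 23^((79+1)/4) = 23^20 mod 79.
Repeated squaring: 23^2≡55, 23^4≡23, 23^8≡55, 23^16≡23 (mod 79).
23^20 = 23^(16+4) ≡ 55 (mod 79).
Check: 55² = 3025 ≡ 23 (mod 79). The two roots are 24 and 55.

24, 55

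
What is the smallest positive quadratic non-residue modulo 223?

3

(2/223) = +1, so 2 is a residue.
(3/223) = −1, so 3 is the smallest positive non-residue mod 223.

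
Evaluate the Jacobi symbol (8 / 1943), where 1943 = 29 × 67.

Pull out 2^3: since 1943 ≡ 7 (mod 8), (2/1943) = +1, so (2/1943)^3 = +1.
Reached (1/1943) = 1. Collecting the sign flips along the way, the symbol is +1.

1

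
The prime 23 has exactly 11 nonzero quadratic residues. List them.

1, 2, 3, 4, 6, 8, 9, 12, 13, 16, 18

Square k = 1,…,11 (k and 23−k give the same square):
1²=1, 2²=4, 3²=9, 4²=16, 5²≡2, 6²≡13, 7²≡3, 8²≡18, 9²≡12, 10²≡8, 11²≡6 (mod 23).
So the quadratic residues mod 23 are {1, 2, 3, 4, 6, 8, 9, 12, 13, 16, 18}.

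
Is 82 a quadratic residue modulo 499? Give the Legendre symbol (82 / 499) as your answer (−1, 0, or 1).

1

Euler's criterion: (82/499) ≡ 82^249 (mod 499).
82^2 ≡ 237 (mod 499)
82^4 ≡ 281 (mod 499)
82^8 ≡ 119 (mod 499)
82^16 ≡ 189 (mod 499)
82^32 ≡ 292 (mod 499)
82^64 ≡ 434 (mod 499)
82^128 ≡ 233 (mod 499)
82^249 = 82^(128+64+32+16+8+1) ≡ 1 (mod 499).
Result is 1, so (82/499) = 1.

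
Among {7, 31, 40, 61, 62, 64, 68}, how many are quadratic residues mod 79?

4

(7/79) = -1 → non-residue.
(31/79) = +1 → QR.
(40/79) = +1 → QR.
(61/79) = -1 → non-residue.
(62/79) = +1 → QR.
(64/79) = +1 → QR.
(68/79) = -1 → non-residue.
Total quadratic residues among the 7: 4.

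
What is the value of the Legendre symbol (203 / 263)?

1

Reciprocity: 203 ≡ 3 and 263 ≡ 3 (mod 4), so (203/263) = −(263/203).
Reduce top mod 203: now compute (60/203).
Pull out 2^2: since 203 ≡ 3 (mod 8), (2/203) = -1, so (2/203)^2 = +1.
Reciprocity: 15 ≡ 3 and 203 ≡ 3 (mod 4), so (15/203) = −(203/15).
Reduce top mod 15: now compute (8/15).
Pull out 2^3: since 15 ≡ 7 (mod 8), (2/15) = +1, so (2/15)^3 = +1.
Reached (1/15) = 1. Collecting the sign flips along the way, the symbol is +1.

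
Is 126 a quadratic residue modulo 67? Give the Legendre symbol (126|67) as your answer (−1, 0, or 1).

1

Euler's criterion: (126/67) ≡ 59^33 (mod 67).
59^2 ≡ 64 (mod 67)
59^4 ≡ 9 (mod 67)
59^8 ≡ 14 (mod 67)
59^16 ≡ 62 (mod 67)
59^32 ≡ 25 (mod 67)
59^33 = 59^(32+1) ≡ 1 (mod 67).
Result is 1, so (126/67) = 1.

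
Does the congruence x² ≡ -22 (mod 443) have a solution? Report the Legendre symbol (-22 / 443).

-1

Euler's criterion: (-22/443) ≡ 421^221 (mod 443).
421^2 ≡ 41 (mod 443)
421^4 ≡ 352 (mod 443)
421^8 ≡ 307 (mod 443)
421^16 ≡ 333 (mod 443)
421^32 ≡ 139 (mod 443)
421^64 ≡ 272 (mod 443)
421^128 ≡ 3 (mod 443)
421^221 = 421^(128+64+16+8+4+1) ≡ 442 (mod 443).
Result is 442 ≡ −1, so (-22/443) = −1.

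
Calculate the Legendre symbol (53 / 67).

-1

Reciprocity: 53 ≡ 1 and 67 ≡ 3 (mod 4), so (53/67) = +(67/53).
Reduce top mod 53: now compute (14/53).
Pull out 2: since 53 ≡ 5 (mod 8), (2/53) = -1.
Reciprocity: 7 ≡ 3 and 53 ≡ 1 (mod 4), so (7/53) = +(53/7).
Reduce top mod 7: now compute (4/7).
Pull out 2^2: since 7 ≡ 7 (mod 8), (2/7) = +1, so (2/7)^2 = +1.
Reached (1/7) = 1. Collecting the sign flips along the way, the symbol is -1.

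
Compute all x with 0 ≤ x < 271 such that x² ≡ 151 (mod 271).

91, 180

Since 271 ≡ 3 (mod 4), a square root of 151 is 151^((271+1)/4) = 151^68 mod 271.
Repeated squaring: 151^2≡37, 151^4≡14, 151^8≡196, 151^16≡205, 151^32≡20, 151^64≡129 (mod 271).
151^68 = 151^(64+4) ≡ 180 (mod 271).
Check: 180² = 32400 ≡ 151 (mod 271). The two roots are 91 and 180.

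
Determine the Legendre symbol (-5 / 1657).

First reduce: -5 ≡ 1652 (mod 1657).
Pull out 2^2: since 1657 ≡ 1 (mod 8), (2/1657) = +1, so (2/1657)^2 = +1.
Reciprocity: 413 ≡ 1 and 1657 ≡ 1 (mod 4), so (413/1657) = +(1657/413).
Reduce top mod 413: now compute (5/413).
Reciprocity: 5 ≡ 1 and 413 ≡ 1 (mod 4), so (5/413) = +(413/5).
Reduce top mod 5: now compute (3/5).
Reciprocity: 3 ≡ 3 and 5 ≡ 1 (mod 4), so (3/5) = +(5/3).
Reduce top mod 3: now compute (2/3).
Pull out 2: since 3 ≡ 3 (mod 8), (2/3) = -1.
Reached (1/3) = 1. Collecting the sign flips along the way, the symbol is -1.

-1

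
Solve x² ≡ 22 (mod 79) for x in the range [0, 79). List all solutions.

38, 41

Since 79 ≡ 3 (mod 4), a square root of 22 is 22^((79+1)/4) = 22^20 mod 79.
Repeated squaring: 22^2≡10, 22^4≡21, 22^8≡46, 22^16≡62 (mod 79).
22^20 = 22^(16+4) ≡ 38 (mod 79).
Check: 38² = 1444 ≡ 22 (mod 79). The two roots are 38 and 41.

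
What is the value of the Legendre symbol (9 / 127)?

Euler's criterion: (9/127) ≡ 9^63 (mod 127).
9^2 ≡ 81 (mod 127)
9^4 ≡ 84 (mod 127)
9^8 ≡ 71 (mod 127)
9^16 ≡ 88 (mod 127)
9^32 ≡ 124 (mod 127)
9^63 = 9^(32+16+8+4+2+1) ≡ 1 (mod 127).
Result is 1, so (9/127) = 1.

1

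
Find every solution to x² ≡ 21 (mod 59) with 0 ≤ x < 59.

Since 59 ≡ 3 (mod 4), a square root of 21 is 21^((59+1)/4) = 21^15 mod 59.
Repeated squaring: 21^2≡28, 21^4≡17, 21^8≡53 (mod 59).
21^15 = 21^(8+4+2+1) ≡ 27 (mod 59).
Check: 27² = 729 ≡ 21 (mod 59). The two roots are 27 and 32.

27, 32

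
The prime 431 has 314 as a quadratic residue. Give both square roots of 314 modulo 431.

68, 363

Since 431 ≡ 3 (mod 4), a square root of 314 is 314^((431+1)/4) = 314^108 mod 431.
Repeated squaring: 314^2≡328, 314^4≡265, 314^8≡403, 314^16≡353, 314^32≡50, 314^64≡345 (mod 431).
314^108 = 314^(64+32+8+4) ≡ 363 (mod 431).
Check: 363² = 131769 ≡ 314 (mod 431). The two roots are 68 and 363.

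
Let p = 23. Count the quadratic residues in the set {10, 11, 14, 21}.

0

(10/23) = -1 → non-residue.
(11/23) = -1 → non-residue.
(14/23) = -1 → non-residue.
(21/23) = -1 → non-residue.
Total quadratic residues among the 4: 0.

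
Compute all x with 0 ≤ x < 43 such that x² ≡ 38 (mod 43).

Since 43 ≡ 3 (mod 4), a square root of 38 is 38^((43+1)/4) = 38^11 mod 43.
Repeated squaring: 38^2≡25, 38^4≡23, 38^8≡13 (mod 43).
38^11 = 38^(8+2+1) ≡ 9 (mod 43).
Check: 9² = 81 ≡ 38 (mod 43). The two roots are 9 and 34.

9, 34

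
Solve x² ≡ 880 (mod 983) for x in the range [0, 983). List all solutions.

125, 858

Since 983 ≡ 3 (mod 4), a square root of 880 is 880^((983+1)/4) = 880^246 mod 983.
Repeated squaring: 880^2≡779, 880^4≡330, 880^8≡770, 880^16≡151, 880^32≡192, 880^64≡493, 880^128≡248 (mod 983).
880^246 = 880^(128+64+32+16+4+2) ≡ 858 (mod 983).
Check: 858² = 736164 ≡ 880 (mod 983). The two roots are 125 and 858.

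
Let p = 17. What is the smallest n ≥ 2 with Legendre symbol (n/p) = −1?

(2/17) = +1, so 2 is a residue.
(3/17) = −1, so 3 is the smallest positive non-residue mod 17.

3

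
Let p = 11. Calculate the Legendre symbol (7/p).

-1

Euler's criterion: (7/11) ≡ 7^5 (mod 11).
7^2 ≡ 5 (mod 11)
7^4 ≡ 3 (mod 11)
7^5 = 7^(4+1) ≡ 10 (mod 11).
Result is 10 ≡ −1, so (7/11) = −1.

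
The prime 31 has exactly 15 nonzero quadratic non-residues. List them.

Square k = 1,…,15 (k and 31−k give the same square):
1²=1, 2²=4, 3²=9, 4²=16, 5²=25, 6²≡5, 7²≡18, 8²≡2, 9²≡19, 10²≡7, 11²≡28, 12²≡20, 13²≡14, 14²≡10, 15²≡8 (mod 31).
The residues are {1, 2, 4, 5, 7, 8, 9, 10, 14, 16, 18, 19, 20, 25, 28}; the non-residues are the remaining 15 nonzero classes.

3 6 11 12 13 15 17 21 22 23 24 26 27 29 30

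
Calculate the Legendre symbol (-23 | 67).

Euler's criterion: (-23/67) ≡ 44^33 (mod 67).
44^2 ≡ 60 (mod 67)
44^4 ≡ 49 (mod 67)
44^8 ≡ 56 (mod 67)
44^16 ≡ 54 (mod 67)
44^32 ≡ 35 (mod 67)
44^33 = 44^(32+1) ≡ 66 (mod 67).
Result is 66 ≡ −1, so (-23/67) = −1.

-1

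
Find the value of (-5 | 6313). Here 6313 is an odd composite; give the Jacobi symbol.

First reduce: -5 ≡ 6308 (mod 6313).
Pull out 2^2: since 6313 ≡ 1 (mod 8), (2/6313) = +1, so (2/6313)^2 = +1.
Reciprocity: 1577 ≡ 1 and 6313 ≡ 1 (mod 4), so (1577/6313) = +(6313/1577).
Reduce top mod 1577: now compute (5/1577).
Reciprocity: 5 ≡ 1 and 1577 ≡ 1 (mod 4), so (5/1577) = +(1577/5).
Reduce top mod 5: now compute (2/5).
Pull out 2: since 5 ≡ 5 (mod 8), (2/5) = -1.
Reached (1/5) = 1. Collecting the sign flips along the way, the symbol is -1.

-1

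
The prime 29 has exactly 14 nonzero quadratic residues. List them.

Square k = 1,…,14 (k and 29−k give the same square):
1²=1, 2²=4, 3²=9, 4²=16, 5²=25, 6²≡7, 7²≡20, 8²≡6, 9²≡23, 10²≡13, 11²≡5, 12²≡28, 13²≡24, 14²≡22 (mod 29).
So the quadratic residues mod 29 are {1, 4, 5, 6, 7, 9, 13, 16, 20, 22, 23, 24, 25, 28}.

1,4,5,6,7,9,13,16,20,22,23,24,25,28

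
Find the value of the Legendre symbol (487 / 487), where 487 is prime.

First reduce: 487 ≡ 0 (mod 487).
Top reduces to 0: gcd > 1, so the symbol is 0.

0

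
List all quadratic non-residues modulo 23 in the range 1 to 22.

5, 7, 10, 11, 14, 15, 17, 19, 20, 21, 22

Square k = 1,…,11 (k and 23−k give the same square):
1²=1, 2²=4, 3²=9, 4²=16, 5²≡2, 6²≡13, 7²≡3, 8²≡18, 9²≡12, 10²≡8, 11²≡6 (mod 23).
The residues are {1, 2, 3, 4, 6, 8, 9, 12, 13, 16, 18}; the non-residues are the remaining 11 nonzero classes.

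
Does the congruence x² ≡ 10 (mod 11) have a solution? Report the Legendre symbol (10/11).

Pull out 2: since 11 ≡ 3 (mod 8), (2/11) = -1.
Reciprocity: 5 ≡ 1 and 11 ≡ 3 (mod 4), so (5/11) = +(11/5).
Reduce top mod 5: now compute (1/5).
Reached (1/5) = 1. Collecting the sign flips along the way, the symbol is -1.

-1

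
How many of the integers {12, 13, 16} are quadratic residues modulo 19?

(12/19) = -1 → non-residue.
(13/19) = -1 → non-residue.
(16/19) = +1 → QR.
Total quadratic residues among the 3: 1.

1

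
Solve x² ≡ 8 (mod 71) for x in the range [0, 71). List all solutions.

Since 71 ≡ 3 (mod 4), a square root of 8 is 8^((71+1)/4) = 8^18 mod 71.
Repeated squaring: 8^2≡64, 8^4≡49, 8^8≡58, 8^16≡27 (mod 71).
8^18 = 8^(16+2) ≡ 24 (mod 71).
Check: 24² = 576 ≡ 8 (mod 71). The two roots are 24 and 47.

24, 47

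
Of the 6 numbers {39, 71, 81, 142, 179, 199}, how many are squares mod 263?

(39/263) = +1 → QR.
(71/263) = -1 → non-residue.
(81/263) = +1 → QR.
(142/263) = -1 → non-residue.
(179/263) = +1 → QR.
(199/263) = -1 → non-residue.
Total quadratic residues among the 6: 3.

3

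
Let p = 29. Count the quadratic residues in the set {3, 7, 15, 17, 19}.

(3/29) = -1 → non-residue.
(7/29) = +1 → QR.
(15/29) = -1 → non-residue.
(17/29) = -1 → non-residue.
(19/29) = -1 → non-residue.
Total quadratic residues among the 5: 1.

1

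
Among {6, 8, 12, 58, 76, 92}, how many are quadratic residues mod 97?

(6/97) = +1 → QR.
(8/97) = +1 → QR.
(12/97) = +1 → QR.
(58/97) = -1 → non-residue.
(76/97) = -1 → non-residue.
(92/97) = -1 → non-residue.
Total quadratic residues among the 6: 3.

3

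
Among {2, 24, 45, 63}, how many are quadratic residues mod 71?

3

(2/71) = +1 → QR.
(24/71) = +1 → QR.
(45/71) = +1 → QR.
(63/71) = -1 → non-residue.
Total quadratic residues among the 4: 3.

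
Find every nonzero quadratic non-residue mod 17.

Square k = 1,…,8 (k and 17−k give the same square):
1²=1, 2²=4, 3²=9, 4²=16, 5²≡8, 6²≡2, 7²≡15, 8²≡13 (mod 17).
The residues are {1, 2, 4, 8, 9, 13, 15, 16}; the non-residues are the remaining 8 nonzero classes.

3, 5, 6, 7, 10, 11, 12, 14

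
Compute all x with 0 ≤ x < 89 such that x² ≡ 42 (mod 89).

24, 65

89 ≡ 1 (mod 4), so we find a root by search.
Trying successive values, 24² = 576 ≡ 42 (mod 89). The other root is 89 − 24 = 65.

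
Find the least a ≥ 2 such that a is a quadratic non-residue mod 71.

(2/71) = +1, so 2 is a residue.
(3/71) = +1, so 3 is a residue.
(4/71) = +1, so 4 is a residue.
(5/71) = +1, so 5 is a residue.
(6/71) = +1, so 6 is a residue.
(7/71) = −1, so 7 is the smallest positive non-residue mod 71.

7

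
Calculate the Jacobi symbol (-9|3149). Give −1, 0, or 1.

First reduce: -9 ≡ 3140 (mod 3149).
Pull out 2^2: since 3149 ≡ 5 (mod 8), (2/3149) = -1, so (2/3149)^2 = +1.
Reciprocity: 785 ≡ 1 and 3149 ≡ 1 (mod 4), so (785/3149) = +(3149/785).
Reduce top mod 785: now compute (9/785).
Reciprocity: 9 ≡ 1 and 785 ≡ 1 (mod 4), so (9/785) = +(785/9).
Reduce top mod 9: now compute (2/9).
Pull out 2: since 9 ≡ 1 (mod 8), (2/9) = +1.
Reached (1/9) = 1. Collecting the sign flips along the way, the symbol is +1.

1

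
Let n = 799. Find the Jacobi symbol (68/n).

Pull out 2^2: since 799 ≡ 7 (mod 8), (2/799) = +1, so (2/799)^2 = +1.
Reciprocity: 17 ≡ 1 and 799 ≡ 3 (mod 4), so (17/799) = +(799/17).
Reduce top mod 17: now compute (0/17).
Top reduces to 0: gcd > 1, so the symbol is 0.

0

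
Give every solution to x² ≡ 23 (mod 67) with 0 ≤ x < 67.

Since 67 ≡ 3 (mod 4), a square root of 23 is 23^((67+1)/4) = 23^17 mod 67.
Repeated squaring: 23^2≡60, 23^4≡49, 23^8≡56, 23^16≡54 (mod 67).
23^17 = 23^(16+1) ≡ 36 (mod 67).
Check: 36² = 1296 ≡ 23 (mod 67). The two roots are 31 and 36.

31, 36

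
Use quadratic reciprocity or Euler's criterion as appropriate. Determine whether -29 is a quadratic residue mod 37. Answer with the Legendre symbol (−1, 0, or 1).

-1

First reduce: -29 ≡ 8 (mod 37).
Pull out 2^3: since 37 ≡ 5 (mod 8), (2/37) = -1, so (2/37)^3 = -1.
Reached (1/37) = 1. Collecting the sign flips along the way, the symbol is -1.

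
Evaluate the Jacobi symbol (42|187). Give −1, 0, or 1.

Pull out 2: since 187 ≡ 3 (mod 8), (2/187) = -1.
Reciprocity: 21 ≡ 1 and 187 ≡ 3 (mod 4), so (21/187) = +(187/21).
Reduce top mod 21: now compute (19/21).
Reciprocity: 19 ≡ 3 and 21 ≡ 1 (mod 4), so (19/21) = +(21/19).
Reduce top mod 19: now compute (2/19).
Pull out 2: since 19 ≡ 3 (mod 8), (2/19) = -1.
Reached (1/19) = 1. Collecting the sign flips along the way, the symbol is +1.

1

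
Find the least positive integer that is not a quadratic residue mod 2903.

5

(2/2903) = +1, so 2 is a residue.
(3/2903) = +1, so 3 is a residue.
(4/2903) = +1, so 4 is a residue.
(5/2903) = −1, so 5 is the smallest positive non-residue mod 2903.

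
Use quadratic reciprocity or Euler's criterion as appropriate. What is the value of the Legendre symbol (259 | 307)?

1

Reciprocity: 259 ≡ 3 and 307 ≡ 3 (mod 4), so (259/307) = −(307/259).
Reduce top mod 259: now compute (48/259).
Pull out 2^4: since 259 ≡ 3 (mod 8), (2/259) = -1, so (2/259)^4 = +1.
Reciprocity: 3 ≡ 3 and 259 ≡ 3 (mod 4), so (3/259) = −(259/3).
Reduce top mod 3: now compute (1/3).
Reached (1/3) = 1. Collecting the sign flips along the way, the symbol is +1.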